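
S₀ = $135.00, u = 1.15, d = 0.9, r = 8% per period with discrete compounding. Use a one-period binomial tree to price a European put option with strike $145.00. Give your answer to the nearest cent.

Risk-neutral probability p = (1 + 0.08 − 0.9)/(1.15 − 0.9) = 0.1800/0.2500 = 0.7200
Terminal stock prices: S_u = 155.2, S_d = 121.5
Terminal payoffs (K − S): max(-10.25, 0) = 0, max(23.5, 0) = 23.5
Node 0 (S = 135): V_0 = 1/1.08·[0.7200·0.0000 + 0.2800·23.5000] = 6.0926

$6.09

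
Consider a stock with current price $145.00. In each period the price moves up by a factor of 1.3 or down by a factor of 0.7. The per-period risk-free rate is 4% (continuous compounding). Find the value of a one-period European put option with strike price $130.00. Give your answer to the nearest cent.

Risk-neutral probability p = (e^0.04 − 0.7)/(1.3 − 0.7) = 0.3408/0.6000 = 0.5680
Terminal stock prices: S_u = 188.5, S_d = 101.5
Terminal payoffs (K − S): max(-58.5, 0) = 0, max(28.5, 0) = 28.5
Node 0 (S = 145): V_0 = e^(−0.04)·[0.5680·0.0000 + 0.4320·28.5000] = 11.8287

$11.83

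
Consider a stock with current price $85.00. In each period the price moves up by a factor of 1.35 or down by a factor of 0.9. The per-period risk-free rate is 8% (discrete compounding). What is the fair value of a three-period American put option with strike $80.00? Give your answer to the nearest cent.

Risk-neutral probability p = (1 + 0.08 − 0.9)/(1.35 − 0.9) = 0.1800/0.4500 = 0.4000
Terminal stock prices: S_uuu = 209.1, S_uud = 139.4, S_udd = 92.95, S_ddd = 61.97
Terminal payoffs (K − S): max(-129.1, 0) = 0, max(-59.42, 0) = 0, max(-12.95, 0) = 0, max(18.03, 0) = 18.03
Node uu (S = 154.9): continuation = 1/1.08·[0.4000·0.0000 + 0.6000·0.0000] = 0.0000; exercise value = 0.0000 ≤ continuation, so V_uu = 0.0000
Node ud (S = 103.3): continuation = 1/1.08·[0.4000·0.0000 + 0.6000·0.0000] = 0.0000; exercise value = 0.0000 ≤ continuation, so V_ud = 0.0000
Node dd (S = 68.85): continuation = 1/1.08·[0.4000·0.0000 + 0.6000·18.0350] = 10.0194; exercise value = 11.1500 > continuation, so V_dd = 11.1500 (exercise)
Node u (S = 114.8): continuation = 1/1.08·[0.4000·0.0000 + 0.6000·0.0000] = 0.0000; exercise value = 0.0000 ≤ continuation, so V_u = 0.0000
Node d (S = 76.5): continuation = 1/1.08·[0.4000·0.0000 + 0.6000·11.1500] = 6.1944; exercise value = 3.5000 ≤ continuation, so V_d = 6.1944
Node 0 (S = 85): continuation = 1/1.08·[0.4000·0.0000 + 0.6000·6.1944] = 3.4414; exercise value = 0.0000 ≤ continuation, so V_0 = 3.4414

$3.44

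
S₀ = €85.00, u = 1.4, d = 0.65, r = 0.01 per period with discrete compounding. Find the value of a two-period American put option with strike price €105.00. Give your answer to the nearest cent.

Risk-neutral probability p = (1 + 0.01 − 0.65)/(1.4 − 0.65) = 0.3600/0.7500 = 0.4800
Terminal stock prices: S_uu = 166.6, S_ud = 77.35, S_dd = 35.91
Terminal payoffs (K − S): max(-61.6, 0) = 0, max(27.65, 0) = 27.65, max(69.09, 0) = 69.09
Node u (S = 119): continuation = 1/1.01·[0.4800·0.0000 + 0.5200·27.6500] = 14.2356; exercise value = 0.0000 ≤ continuation, so V_u = 14.2356
Node d (S = 55.25): continuation = 1/1.01·[0.4800·27.6500 + 0.5200·69.0875] = 48.7104; exercise value = 49.7500 > continuation, so V_d = 49.7500 (exercise)
Node 0 (S = 85): continuation = 1/1.01·[0.4800·14.2356 + 0.5200·49.7500] = 32.3793; exercise value = 20.0000 ≤ continuation, so V_0 = 32.3793

€32.38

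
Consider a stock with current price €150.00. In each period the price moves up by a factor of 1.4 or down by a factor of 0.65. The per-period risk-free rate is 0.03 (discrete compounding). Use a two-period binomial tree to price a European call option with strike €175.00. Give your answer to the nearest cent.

€28.80

Risk-neutral probability p = (1 + 0.03 − 0.65)/(1.4 − 0.65) = 0.3800/0.7500 = 0.5067
Terminal stock prices: S_uu = 294, S_ud = 136.5, S_dd = 63.38
Terminal payoffs (S − K): max(119, 0) = 119, max(-38.5, 0) = 0, max(-111.6, 0) = 0
Node u (S = 210): V_u = 1/1.03·[0.5067·119.0000 + 0.4933·0.0000] = 58.5372
Node d (S = 97.5): V_d = 1/1.03·[0.5067·0.0000 + 0.4933·0.0000] = 0.0000
Node 0 (S = 150): V_0 = 1/1.03·[0.5067·58.5372 + 0.4933·0.0000] = 28.7950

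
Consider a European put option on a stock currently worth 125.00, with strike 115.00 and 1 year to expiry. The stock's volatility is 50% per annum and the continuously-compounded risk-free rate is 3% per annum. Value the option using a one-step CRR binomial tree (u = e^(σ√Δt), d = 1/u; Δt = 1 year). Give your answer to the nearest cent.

22.56

CRR parameters: u = e^(σ√Δt) = e^(0.5·√1) = 1.6487, d = 1/u = 0.6065
Per-period rate: rΔt = 0.03·1 = 0.03, so R = e^0.03 = 1.0305
Risk-neutral probability p = (e^0.03 − 0.6065)/(1.6487 − 0.6065) = 0.4239/1.0422 = 0.4068
Terminal stock prices: S_u = 206.1, S_d = 75.82
Terminal payoffs (K − S): max(-91.09, 0) = 0, max(39.18, 0) = 39.18
Node 0 (S = 125): V_0 = e^(−0.03)·[0.4068·0.0000 + 0.5932·39.1837] = 22.5582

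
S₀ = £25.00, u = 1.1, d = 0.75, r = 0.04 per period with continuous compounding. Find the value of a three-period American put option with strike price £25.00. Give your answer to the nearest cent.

Risk-neutral probability p = (e^0.04 − 0.75)/(1.1 − 0.75) = 0.2908/0.3500 = 0.8309
Terminal stock prices: S_uuu = 33.28, S_uud = 22.69, S_udd = 15.47, S_ddd = 10.55
Terminal payoffs (K − S): max(-8.275, 0) = 0, max(2.312, 0) = 2.312, max(9.531, 0) = 9.531, max(14.45, 0) = 14.45
Node uu (S = 30.25): continuation = e^(−0.04)·[0.8309·0.0000 + 0.1691·2.3125] = 0.3757; exercise value = 0.0000 ≤ continuation, so V_uu = 0.3757
Node ud (S = 20.63): continuation = e^(−0.04)·[0.8309·2.3125 + 0.1691·9.5312] = 3.3947; exercise value = 4.3750 > continuation, so V_ud = 4.3750 (exercise)
Node dd (S = 14.06): continuation = e^(−0.04)·[0.8309·9.5312 + 0.1691·14.4531] = 9.9572; exercise value = 10.9375 > continuation, so V_dd = 10.9375 (exercise)
Node u (S = 27.5): continuation = e^(−0.04)·[0.8309·0.3757 + 0.1691·4.3750] = 1.0108; exercise value = 0.0000 ≤ continuation, so V_u = 1.0108
Node d (S = 18.75): continuation = e^(−0.04)·[0.8309·4.3750 + 0.1691·10.9375] = 5.2697; exercise value = 6.2500 > continuation, so V_d = 6.2500 (exercise)
Node 0 (S = 25): continuation = e^(−0.04)·[0.8309·1.0108 + 0.1691·6.2500] = 1.8224; exercise value = 0.0000 ≤ continuation, so V_0 = 1.8224

£1.82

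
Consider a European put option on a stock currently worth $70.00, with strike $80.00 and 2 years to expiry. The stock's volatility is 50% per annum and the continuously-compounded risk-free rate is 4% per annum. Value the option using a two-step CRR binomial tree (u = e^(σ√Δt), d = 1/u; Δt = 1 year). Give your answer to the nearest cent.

CRR parameters: u = e^(σ√Δt) = e^(0.5·√1) = 1.6487, d = 1/u = 0.6065
Per-period rate: rΔt = 0.04·1 = 0.04, so R = e^0.04 = 1.0408
Risk-neutral probability p = (e^0.04 − 0.6065)/(1.6487 − 0.6065) = 0.4343/1.0422 = 0.4167
Terminal stock prices: S_uu = 190.3, S_ud = 70, S_dd = 25.75
Terminal payoffs (K − S): max(-110.3, 0) = 0, max(10, 0) = 10, max(54.25, 0) = 54.25
Node u (S = 115.4): V_u = e^(−0.04)·[0.4167·0.0000 + 0.5833·10.0000] = 5.6043
Node d (S = 42.46): V_d = e^(−0.04)·[0.4167·10.0000 + 0.5833·54.2484] = 34.4060
Node 0 (S = 70): V_0 = e^(−0.04)·[0.4167·5.6043 + 0.5833·34.4060] = 21.5259

$21.53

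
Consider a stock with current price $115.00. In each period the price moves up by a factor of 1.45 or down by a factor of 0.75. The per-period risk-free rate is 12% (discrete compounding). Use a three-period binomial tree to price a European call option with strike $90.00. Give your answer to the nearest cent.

Risk-neutral probability p = (1 + 0.12 − 0.75)/(1.45 − 0.75) = 0.3700/0.7000 = 0.5286
Terminal stock prices: S_uuu = 350.6, S_uud = 181.3, S_udd = 93.8, S_ddd = 48.52
Terminal payoffs (S − K): max(260.6, 0) = 260.6, max(91.34, 0) = 91.34, max(3.797, 0) = 3.797, max(-41.48, 0) = 0
Node uu (S = 241.8): V_uu = 1/1.12·[0.5286·260.5919 + 0.4714·91.3406] = 161.4304
Node ud (S = 125.1): V_ud = 1/1.12·[0.5286·91.3406 + 0.4714·3.7969] = 44.7054
Node dd (S = 64.69): V_dd = 1/1.12·[0.5286·3.7969 + 0.4714·0.0000] = 1.7919
Node u (S = 166.8): V_u = 1/1.12·[0.5286·161.4304 + 0.4714·44.7054] = 95.0026
Node d (S = 86.25): V_d = 1/1.12·[0.5286·44.7054 + 0.4714·1.7919] = 21.8524
Node 0 (S = 115): V_0 = 1/1.12·[0.5286·95.0026 + 0.4714·21.8524] = 54.0335

$54.03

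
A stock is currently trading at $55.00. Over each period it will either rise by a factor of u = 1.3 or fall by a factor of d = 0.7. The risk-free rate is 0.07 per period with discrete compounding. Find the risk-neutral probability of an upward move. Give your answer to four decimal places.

Risk-neutral probability p = (1 + 0.07 − 0.7)/(1.3 − 0.7) = 0.3700/0.6000 = 0.6167

p = 0.6167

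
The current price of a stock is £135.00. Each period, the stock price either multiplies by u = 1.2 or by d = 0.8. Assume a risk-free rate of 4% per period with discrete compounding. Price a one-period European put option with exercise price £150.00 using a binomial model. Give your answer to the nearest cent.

Risk-neutral probability p = (1 + 0.04 − 0.8)/(1.2 − 0.8) = 0.2400/0.4000 = 0.6000
Terminal stock prices: S_u = 162, S_d = 108
Terminal payoffs (K − S): max(-12, 0) = 0, max(42, 0) = 42
Node 0 (S = 135): V_0 = 1/1.04·[0.6000·0.0000 + 0.4000·42.0000] = 16.1538

£16.15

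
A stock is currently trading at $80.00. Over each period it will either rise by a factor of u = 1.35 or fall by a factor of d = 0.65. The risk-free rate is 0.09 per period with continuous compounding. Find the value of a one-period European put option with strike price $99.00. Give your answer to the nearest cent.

Risk-neutral probability p = (e^0.09 − 0.65)/(1.35 − 0.65) = 0.4442/0.7000 = 0.6345
Terminal stock prices: S_u = 108, S_d = 52
Terminal payoffs (K − S): max(-9, 0) = 0, max(47, 0) = 47
Node 0 (S = 80): V_0 = e^(−0.09)·[0.6345·0.0000 + 0.3655·47.0000] = 15.6985

$15.70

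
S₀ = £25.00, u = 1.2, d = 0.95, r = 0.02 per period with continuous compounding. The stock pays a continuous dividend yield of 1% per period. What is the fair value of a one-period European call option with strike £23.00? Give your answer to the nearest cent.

£2.21

Per-period risk-free factor R = e^0.02 = 1.0202; dividend-adjusted growth = e^(0.02−0.01) = 1.0101.
Risk-neutral probability p = (1.0101 − 0.95)/(1.2 − 0.95) = 0.0601/0.2500 = 0.2402
Terminal stock prices: S_u = 30, S_d = 23.75
Terminal payoffs (S − K): max(7, 0) = 7, max(0.75, 0) = 0.75
Node 0 (S = 25): V_0 = e^(−0.02)·[0.2402·7.0000 + 0.7598·0.7500] = 2.2067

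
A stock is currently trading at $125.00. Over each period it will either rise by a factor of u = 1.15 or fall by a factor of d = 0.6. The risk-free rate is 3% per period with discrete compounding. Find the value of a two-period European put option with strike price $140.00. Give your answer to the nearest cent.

Risk-neutral probability p = (1 + 0.03 − 0.6)/(1.15 − 0.6) = 0.4300/0.5500 = 0.7818
Terminal stock prices: S_uu = 165.3, S_ud = 86.25, S_dd = 45
Terminal payoffs (K − S): max(-25.31, 0) = 0, max(53.75, 0) = 53.75, max(95, 0) = 95
Node u (S = 143.8): V_u = 1/1.03·[0.7818·0.0000 + 0.2182·53.7500] = 11.3857
Node d (S = 75): V_d = 1/1.03·[0.7818·53.7500 + 0.2182·95.0000] = 60.9223
Node 0 (S = 125): V_0 = 1/1.03·[0.7818·11.3857 + 0.2182·60.9223] = 21.5473

$21.55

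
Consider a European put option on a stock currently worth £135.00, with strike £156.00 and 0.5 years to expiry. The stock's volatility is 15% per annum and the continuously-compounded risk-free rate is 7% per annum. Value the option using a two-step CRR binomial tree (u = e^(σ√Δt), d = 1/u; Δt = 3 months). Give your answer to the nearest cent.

CRR parameters: u = e^(σ√Δt) = e^(0.15·√0.25) = 1.0779, d = 1/u = 0.9277
Per-period rate: rΔt = 0.07·0.25 = 0.0175, so R = e^0.0175 = 1.0177
Risk-neutral probability p = (e^0.0175 − 0.9277)/(1.0779 − 0.9277) = 0.0899/0.1501 = 0.5988
Terminal stock prices: S_uu = 156.8, S_ud = 135, S_dd = 116.2
Terminal payoffs (K − S): max(-0.8476, 0) = 0, max(21, 0) = 21, max(39.8, 0) = 39.8
Node u (S = 145.5): V_u = e^(−0.0175)·[0.5988·0.0000 + 0.4012·21.0000] = 8.2782
Node d (S = 125.2): V_d = e^(−0.0175)·[0.5988·21.0000 + 0.4012·39.8044] = 28.0484
Node 0 (S = 135): V_0 = e^(−0.0175)·[0.5988·8.2782 + 0.4012·28.0484] = 15.9280

£15.93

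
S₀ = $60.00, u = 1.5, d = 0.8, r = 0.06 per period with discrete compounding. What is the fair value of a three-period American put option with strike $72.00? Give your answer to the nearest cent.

Risk-neutral probability p = (1 + 0.06 − 0.8)/(1.5 − 0.8) = 0.2600/0.7000 = 0.3714
Terminal stock prices: S_uuu = 202.5, S_uud = 108, S_udd = 57.6, S_ddd = 30.72
Terminal payoffs (K − S): max(-130.5, 0) = 0, max(-36, 0) = 0, max(14.4, 0) = 14.4, max(41.28, 0) = 41.28
Node uu (S = 135): continuation = 1/1.06·[0.3714·0.0000 + 0.6286·0.0000] = 0.0000; exercise value = 0.0000 ≤ continuation, so V_uu = 0.0000
Node ud (S = 72): continuation = 1/1.06·[0.3714·0.0000 + 0.6286·14.4000] = 8.5391; exercise value = 0.0000 ≤ continuation, so V_ud = 8.5391
Node dd (S = 38.4): continuation = 1/1.06·[0.3714·14.4000 + 0.6286·41.2800] = 29.5245; exercise value = 33.6000 > continuation, so V_dd = 33.6000 (exercise)
Node u (S = 90): continuation = 1/1.06·[0.3714·0.0000 + 0.6286·8.5391] = 5.0636; exercise value = 0.0000 ≤ continuation, so V_u = 5.0636
Node d (S = 48): continuation = 1/1.06·[0.3714·8.5391 + 0.6286·33.6000] = 22.9167; exercise value = 24.0000 > continuation, so V_d = 24.0000 (exercise)
Node 0 (S = 60): continuation = 1/1.06·[0.3714·5.0636 + 0.6286·24.0000] = 16.0061; exercise value = 12.0000 ≤ continuation, so V_0 = 16.0061

$16.01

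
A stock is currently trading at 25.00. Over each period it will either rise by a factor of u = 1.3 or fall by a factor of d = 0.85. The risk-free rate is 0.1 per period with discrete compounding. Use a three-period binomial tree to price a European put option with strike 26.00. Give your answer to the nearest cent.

1.33

Risk-neutral probability p = (1 + 0.1 − 0.85)/(1.3 − 0.85) = 0.2500/0.4500 = 0.5556
Terminal stock prices: S_uuu = 54.93, S_uud = 35.91, S_udd = 23.48, S_ddd = 15.35
Terminal payoffs (K − S): max(-28.93, 0) = 0, max(-9.913, 0) = 0, max(2.519, 0) = 2.519, max(10.65, 0) = 10.65
Node uu (S = 42.25): V_uu = 1/1.1·[0.5556·0.0000 + 0.4444·0.0000] = 0.0000
Node ud (S = 27.62): V_ud = 1/1.1·[0.5556·0.0000 + 0.4444·2.5188] = 1.0177
Node dd (S = 18.06): V_dd = 1/1.1·[0.5556·2.5188 + 0.4444·10.6469] = 5.5739
Node u (S = 32.5): V_u = 1/1.1·[0.5556·0.0000 + 0.4444·1.0177] = 0.4112
Node d (S = 21.25): V_d = 1/1.1·[0.5556·1.0177 + 0.4444·5.5739] = 2.7660
Node 0 (S = 25): V_0 = 1/1.1·[0.5556·0.4112 + 0.4444·2.7660] = 1.3253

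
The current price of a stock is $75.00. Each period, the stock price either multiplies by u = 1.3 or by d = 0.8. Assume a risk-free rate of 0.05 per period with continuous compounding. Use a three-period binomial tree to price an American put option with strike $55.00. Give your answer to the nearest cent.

Risk-neutral probability p = (e^0.05 − 0.8)/(1.3 − 0.8) = 0.2513/0.5000 = 0.5025
Terminal stock prices: S_uuu = 164.8, S_uud = 101.4, S_udd = 62.4, S_ddd = 38.4
Terminal payoffs (K − S): max(-109.8, 0) = 0, max(-46.4, 0) = 0, max(-7.4, 0) = 0, max(16.6, 0) = 16.6
Node uu (S = 126.8): continuation = e^(−0.05)·[0.5025·0.0000 + 0.4975·0.0000] = 0.0000; exercise value = 0.0000 ≤ continuation, so V_uu = 0.0000
Node ud (S = 78): continuation = e^(−0.05)·[0.5025·0.0000 + 0.4975·0.0000] = 0.0000; exercise value = 0.0000 ≤ continuation, so V_ud = 0.0000
Node dd (S = 48): continuation = e^(−0.05)·[0.5025·0.0000 + 0.4975·16.6000] = 7.8551; exercise value = 7.0000 ≤ continuation, so V_dd = 7.8551
Node u (S = 97.5): continuation = e^(−0.05)·[0.5025·0.0000 + 0.4975·0.0000] = 0.0000; exercise value = 0.0000 ≤ continuation, so V_u = 0.0000
Node d (S = 60): continuation = e^(−0.05)·[0.5025·0.0000 + 0.4975·7.8551] = 3.7170; exercise value = 0.0000 ≤ continuation, so V_d = 3.7170
Node 0 (S = 75): continuation = e^(−0.05)·[0.5025·0.0000 + 0.4975·3.7170] = 1.7589; exercise value = 0.0000 ≤ continuation, so V_0 = 1.7589

$1.76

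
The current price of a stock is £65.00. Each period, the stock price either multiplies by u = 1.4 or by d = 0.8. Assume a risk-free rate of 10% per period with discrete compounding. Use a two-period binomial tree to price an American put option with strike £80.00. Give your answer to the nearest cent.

£15.00

Risk-neutral probability p = (1 + 0.1 − 0.8)/(1.4 − 0.8) = 0.3000/0.6000 = 0.5000
Terminal stock prices: S_uu = 127.4, S_ud = 72.8, S_dd = 41.6
Terminal payoffs (K − S): max(-47.4, 0) = 0, max(7.2, 0) = 7.2, max(38.4, 0) = 38.4
Node u (S = 91): continuation = 1/1.1·[0.5000·0.0000 + 0.5000·7.2000] = 3.2727; exercise value = 0.0000 ≤ continuation, so V_u = 3.2727
Node d (S = 52): continuation = 1/1.1·[0.5000·7.2000 + 0.5000·38.4000] = 20.7273; exercise value = 28.0000 > continuation, so V_d = 28.0000 (exercise)
Node 0 (S = 65): continuation = 1/1.1·[0.5000·3.2727 + 0.5000·28.0000] = 14.2149; exercise value = 15.0000 > continuation, so V_0 = 15.0000 (exercise)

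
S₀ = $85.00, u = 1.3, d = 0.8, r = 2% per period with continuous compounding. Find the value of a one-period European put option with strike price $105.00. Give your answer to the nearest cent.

$20.30

Risk-neutral probability p = (e^0.02 − 0.8)/(1.3 − 0.8) = 0.2202/0.5000 = 0.4404
Terminal stock prices: S_u = 110.5, S_d = 68
Terminal payoffs (K − S): max(-5.5, 0) = 0, max(37, 0) = 37
Node 0 (S = 85): V_0 = e^(−0.02)·[0.4404·0.0000 + 0.5596·37.0000] = 20.2951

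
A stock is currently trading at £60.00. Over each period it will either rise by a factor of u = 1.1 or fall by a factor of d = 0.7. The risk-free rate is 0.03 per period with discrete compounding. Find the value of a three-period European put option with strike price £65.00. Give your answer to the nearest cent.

£7.12

Risk-neutral probability p = (1 + 0.03 − 0.7)/(1.1 − 0.7) = 0.3300/0.4000 = 0.8250
Terminal stock prices: S_uuu = 79.86, S_uud = 50.82, S_udd = 32.34, S_ddd = 20.58
Terminal payoffs (K − S): max(-14.86, 0) = 0, max(14.18, 0) = 14.18, max(32.66, 0) = 32.66, max(44.42, 0) = 44.42
Node uu (S = 72.6): V_uu = 1/1.03·[0.8250·0.0000 + 0.1750·14.1800] = 2.4092
Node ud (S = 46.2): V_ud = 1/1.03·[0.8250·14.1800 + 0.1750·32.6600] = 16.9068
Node dd (S = 29.4): V_dd = 1/1.03·[0.8250·32.6600 + 0.1750·44.4200] = 33.7068
Node u (S = 66): V_u = 1/1.03·[0.8250·2.4092 + 0.1750·16.9068] = 4.8022
Node d (S = 42): V_d = 1/1.03·[0.8250·16.9068 + 0.1750·33.7068] = 19.2687
Node 0 (S = 60): V_0 = 1/1.03·[0.8250·4.8022 + 0.1750·19.2687] = 7.1203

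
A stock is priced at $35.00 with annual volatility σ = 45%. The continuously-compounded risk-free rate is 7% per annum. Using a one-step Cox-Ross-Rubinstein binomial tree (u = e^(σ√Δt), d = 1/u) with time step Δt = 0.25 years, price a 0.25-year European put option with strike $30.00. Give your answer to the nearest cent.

CRR parameters: u = e^(σ√Δt) = e^(0.45·√0.25) = 1.2523, d = 1/u = 0.7985
Per-period rate: rΔt = 0.07·0.25 = 0.0175, so R = e^0.0175 = 1.0177
Risk-neutral probability p = (e^0.0175 − 0.7985)/(1.2523 − 0.7985) = 0.2191/0.4538 = 0.4829
Terminal stock prices: S_u = 43.83, S_d = 27.95
Terminal payoffs (K − S): max(-13.83, 0) = 0, max(2.052, 0) = 2.052
Node 0 (S = 35): V_0 = e^(−0.0175)·[0.4829·0.0000 + 0.5171·2.0519] = 1.0427

$1.04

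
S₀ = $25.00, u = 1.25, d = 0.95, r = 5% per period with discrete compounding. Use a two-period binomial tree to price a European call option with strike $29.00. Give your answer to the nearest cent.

$1.29

Risk-neutral probability p = (1 + 0.05 − 0.95)/(1.25 − 0.95) = 0.1000/0.3000 = 0.3333
Terminal stock prices: S_uu = 39.06, S_ud = 29.69, S_dd = 22.56
Terminal payoffs (S − K): max(10.06, 0) = 10.06, max(0.6875, 0) = 0.6875, max(-6.438, 0) = 0
Node u (S = 31.25): V_u = 1/1.05·[0.3333·10.0625 + 0.6667·0.6875] = 3.6310
Node d (S = 23.75): V_d = 1/1.05·[0.3333·0.6875 + 0.6667·0.0000] = 0.2183
Node 0 (S = 25): V_0 = 1/1.05·[0.3333·3.6310 + 0.6667·0.2183] = 1.2913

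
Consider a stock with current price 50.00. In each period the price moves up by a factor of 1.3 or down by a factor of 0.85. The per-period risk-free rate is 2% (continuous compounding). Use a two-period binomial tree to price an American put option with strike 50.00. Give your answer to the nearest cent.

5.15

Risk-neutral probability p = (e^0.02 − 0.85)/(1.3 − 0.85) = 0.1702/0.4500 = 0.3782
Terminal stock prices: S_uu = 84.5, S_ud = 55.25, S_dd = 36.12
Terminal payoffs (K − S): max(-34.5, 0) = 0, max(-5.25, 0) = 0, max(13.88, 0) = 13.88
Node u (S = 65): continuation = e^(−0.02)·[0.3782·0.0000 + 0.6218·0.0000] = 0.0000; exercise value = 0.0000 ≤ continuation, so V_u = 0.0000
Node d (S = 42.5): continuation = e^(−0.02)·[0.3782·0.0000 + 0.6218·13.8750] = 8.4563; exercise value = 7.5000 ≤ continuation, so V_d = 8.4563
Node 0 (S = 50): continuation = e^(−0.02)·[0.3782·0.0000 + 0.6218·8.4563] = 5.1538; exercise value = 0.0000 ≤ continuation, so V_0 = 5.1538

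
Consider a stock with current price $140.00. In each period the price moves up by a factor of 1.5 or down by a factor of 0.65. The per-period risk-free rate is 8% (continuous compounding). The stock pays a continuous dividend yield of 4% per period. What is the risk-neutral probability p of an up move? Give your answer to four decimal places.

p = 0.4598

Per-period risk-free factor R = e^0.08 = 1.0833; dividend-adjusted growth = e^(0.08−0.04) = 1.0408.
Risk-neutral probability p = (1.0408 − 0.65)/(1.5 − 0.65) = 0.3908/0.8500 = 0.4598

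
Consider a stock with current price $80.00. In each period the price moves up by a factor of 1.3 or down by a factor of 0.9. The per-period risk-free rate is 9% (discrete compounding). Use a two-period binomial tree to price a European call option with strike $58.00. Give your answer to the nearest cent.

Risk-neutral probability p = (1 + 0.09 − 0.9)/(1.3 − 0.9) = 0.1900/0.4000 = 0.4750
Terminal stock prices: S_uu = 135.2, S_ud = 93.6, S_dd = 64.8
Terminal payoffs (S − K): max(77.2, 0) = 77.2, max(35.6, 0) = 35.6, max(6.8, 0) = 6.8
Node u (S = 104): V_u = 1/1.09·[0.4750·77.2000 + 0.5250·35.6000] = 50.7890
Node d (S = 72): V_d = 1/1.09·[0.4750·35.6000 + 0.5250·6.8000] = 18.7890
Node 0 (S = 80): V_0 = 1/1.09·[0.4750·50.7890 + 0.5250·18.7890] = 31.1826

$31.18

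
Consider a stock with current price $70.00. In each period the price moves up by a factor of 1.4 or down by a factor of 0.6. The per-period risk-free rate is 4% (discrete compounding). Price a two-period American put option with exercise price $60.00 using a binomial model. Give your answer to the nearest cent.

Risk-neutral probability p = (1 + 0.04 − 0.6)/(1.4 − 0.6) = 0.4400/0.8000 = 0.5500
Terminal stock prices: S_uu = 137.2, S_ud = 58.8, S_dd = 25.2
Terminal payoffs (K − S): max(-77.2, 0) = 0, max(1.2, 0) = 1.2, max(34.8, 0) = 34.8
Node u (S = 98): continuation = 1/1.04·[0.5500·0.0000 + 0.4500·1.2000] = 0.5192; exercise value = 0.0000 ≤ continuation, so V_u = 0.5192
Node d (S = 42): continuation = 1/1.04·[0.5500·1.2000 + 0.4500·34.8000] = 15.6923; exercise value = 18.0000 > continuation, so V_d = 18.0000 (exercise)
Node 0 (S = 70): continuation = 1/1.04·[0.5500·0.5192 + 0.4500·18.0000] = 8.0631; exercise value = 0.0000 ≤ continuation, so V_0 = 8.0631

$8.06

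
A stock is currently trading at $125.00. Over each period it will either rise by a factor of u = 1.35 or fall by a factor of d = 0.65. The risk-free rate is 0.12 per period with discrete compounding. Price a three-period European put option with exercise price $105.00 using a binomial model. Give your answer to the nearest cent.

$7.00

Risk-neutral probability p = (1 + 0.12 − 0.65)/(1.35 − 0.65) = 0.4700/0.7000 = 0.6714
Terminal stock prices: S_uuu = 307.5, S_uud = 148.1, S_udd = 71.3, S_ddd = 34.33
Terminal payoffs (K − S): max(-202.5, 0) = 0, max(-43.08, 0) = 0, max(33.7, 0) = 33.7, max(70.67, 0) = 70.67
Node uu (S = 227.8): V_uu = 1/1.12·[0.6714·0.0000 + 0.3286·0.0000] = 0.0000
Node ud (S = 109.7): V_ud = 1/1.12·[0.6714·0.0000 + 0.3286·33.7031] = 9.8874
Node dd (S = 52.81): V_dd = 1/1.12·[0.6714·33.7031 + 0.3286·70.6719] = 40.9375
Node u (S = 168.8): V_u = 1/1.12·[0.6714·0.0000 + 0.3286·9.8874] = 2.9006
Node d (S = 81.25): V_d = 1/1.12·[0.6714·9.8874 + 0.3286·40.9375] = 17.9371
Node 0 (S = 125): V_0 = 1/1.12·[0.6714·2.9006 + 0.3286·17.9371] = 7.0011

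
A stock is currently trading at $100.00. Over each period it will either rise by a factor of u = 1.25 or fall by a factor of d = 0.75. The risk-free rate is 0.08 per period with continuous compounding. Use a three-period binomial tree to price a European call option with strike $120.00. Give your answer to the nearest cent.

Risk-neutral probability p = (e^0.08 − 0.75)/(1.25 − 0.75) = 0.3333/0.5000 = 0.6666
Terminal stock prices: S_uuu = 195.3, S_uud = 117.2, S_udd = 70.31, S_ddd = 42.19
Terminal payoffs (S − K): max(75.31, 0) = 75.31, max(-2.812, 0) = 0, max(-49.69, 0) = 0, max(-77.81, 0) = 0
Node uu (S = 156.2): V_uu = e^(−0.08)·[0.6666·75.3125 + 0.3334·0.0000] = 46.3417
Node ud (S = 93.75): V_ud = e^(−0.08)·[0.6666·0.0000 + 0.3334·0.0000] = 0.0000
Node dd (S = 56.25): V_dd = e^(−0.08)·[0.6666·0.0000 + 0.3334·0.0000] = 0.0000
Node u (S = 125): V_u = e^(−0.08)·[0.6666·46.3417 + 0.3334·0.0000] = 28.5152
Node d (S = 75): V_d = e^(−0.08)·[0.6666·0.0000 + 0.3334·0.0000] = 0.0000
Node 0 (S = 100): V_0 = e^(−0.08)·[0.6666·28.5152 + 0.3334·0.0000] = 17.5461

$17.55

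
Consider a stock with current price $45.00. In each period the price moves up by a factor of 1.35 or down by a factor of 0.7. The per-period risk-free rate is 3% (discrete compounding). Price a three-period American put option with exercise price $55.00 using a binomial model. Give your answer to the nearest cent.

Risk-neutral probability p = (1 + 0.03 − 0.7)/(1.35 − 0.7) = 0.3300/0.6500 = 0.5077
Terminal stock prices: S_uuu = 110.7, S_uud = 57.41, S_udd = 29.77, S_ddd = 15.43
Terminal payoffs (K − S): max(-55.72, 0) = 0, max(-2.409, 0) = 0, max(25.23, 0) = 25.23, max(39.57, 0) = 39.57
Node uu (S = 82.01): continuation = 1/1.03·[0.5077·0.0000 + 0.4923·0.0000] = 0.0000; exercise value = 0.0000 ≤ continuation, so V_uu = 0.0000
Node ud (S = 42.53): continuation = 1/1.03·[0.5077·0.0000 + 0.4923·25.2325] = 12.0603; exercise value = 12.4750 > continuation, so V_ud = 12.4750 (exercise)
Node dd (S = 22.05): continuation = 1/1.03·[0.5077·25.2325 + 0.4923·39.5650] = 31.3481; exercise value = 32.9500 > continuation, so V_dd = 32.9500 (exercise)
Node u (S = 60.75): continuation = 1/1.03·[0.5077·0.0000 + 0.4923·12.4750] = 5.9627; exercise value = 0.0000 ≤ continuation, so V_u = 5.9627
Node d (S = 31.5): continuation = 1/1.03·[0.5077·12.4750 + 0.4923·32.9500] = 21.8981; exercise value = 23.5000 > continuation, so V_d = 23.5000 (exercise)
Node 0 (S = 45): continuation = 1/1.03·[0.5077·5.9627 + 0.4923·23.5000] = 14.1713; exercise value = 10.0000 ≤ continuation, so V_0 = 14.1713

$14.17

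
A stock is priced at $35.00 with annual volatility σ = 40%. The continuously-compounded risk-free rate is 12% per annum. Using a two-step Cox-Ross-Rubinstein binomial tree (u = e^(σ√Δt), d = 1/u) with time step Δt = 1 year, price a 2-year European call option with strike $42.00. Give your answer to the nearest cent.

CRR parameters: u = e^(σ√Δt) = e^(0.4·√1) = 1.4918, d = 1/u = 0.6703
Per-period rate: rΔt = 0.12·1 = 0.12, so R = e^0.12 = 1.1275
Risk-neutral probability p = (e^0.12 − 0.6703)/(1.4918 − 0.6703) = 0.4572/0.8215 = 0.5565
Terminal stock prices: S_uu = 77.89, S_ud = 35, S_dd = 15.73
Terminal payoffs (S − K): max(35.89, 0) = 35.89, max(-7, 0) = 0, max(-26.27, 0) = 0
Node u (S = 52.21): V_u = e^(−0.12)·[0.5565·35.8939 + 0.4435·0.0000] = 17.7166
Node d (S = 23.46): V_d = e^(−0.12)·[0.5565·0.0000 + 0.4435·0.0000] = 0.0000
Node 0 (S = 35): V_0 = e^(−0.12)·[0.5565·17.7166 + 0.4435·0.0000] = 8.7446

$8.74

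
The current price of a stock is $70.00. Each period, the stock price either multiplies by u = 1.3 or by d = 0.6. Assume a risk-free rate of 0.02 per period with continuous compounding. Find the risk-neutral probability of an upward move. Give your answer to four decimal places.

p = 0.6003

Risk-neutral probability p = (e^0.02 − 0.6)/(1.3 − 0.6) = 0.4202/0.7000 = 0.6003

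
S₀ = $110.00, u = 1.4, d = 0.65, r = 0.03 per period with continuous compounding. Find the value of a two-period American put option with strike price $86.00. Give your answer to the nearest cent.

Risk-neutral probability p = (e^0.03 − 0.65)/(1.4 − 0.65) = 0.3805/0.7500 = 0.5073
Terminal stock prices: S_uu = 215.6, S_ud = 100.1, S_dd = 46.48
Terminal payoffs (K − S): max(-129.6, 0) = 0, max(-14.1, 0) = 0, max(39.52, 0) = 39.52
Node u (S = 154): continuation = e^(−0.03)·[0.5073·0.0000 + 0.4927·0.0000] = 0.0000; exercise value = 0.0000 ≤ continuation, so V_u = 0.0000
Node d (S = 71.5): continuation = e^(−0.03)·[0.5073·0.0000 + 0.4927·39.5250] = 18.8995; exercise value = 14.5000 ≤ continuation, so V_d = 18.8995
Node 0 (S = 110): continuation = e^(−0.03)·[0.5073·0.0000 + 0.4927·18.8995] = 9.0371; exercise value = 0.0000 ≤ continuation, so V_0 = 9.0371

$9.04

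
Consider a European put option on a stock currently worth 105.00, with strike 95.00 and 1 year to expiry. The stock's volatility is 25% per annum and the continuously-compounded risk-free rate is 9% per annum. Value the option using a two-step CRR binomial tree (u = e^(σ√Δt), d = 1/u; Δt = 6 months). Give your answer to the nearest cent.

CRR parameters: u = e^(σ√Δt) = e^(0.25·√0.5) = 1.1934, d = 1/u = 0.8380
Per-period rate: rΔt = 0.09·0.5 = 0.045, so R = e^0.045 = 1.0460
Risk-neutral probability p = (e^0.045 − 0.8380)/(1.1934 − 0.8380) = 0.2081/0.3554 = 0.5854
Terminal stock prices: S_uu = 149.5, S_ud = 105, S_dd = 73.73
Terminal payoffs (K − S): max(-54.53, 0) = 0, max(-10, 0) = 0, max(21.27, 0) = 21.27
Node u (S = 125.3): V_u = e^(−0.045)·[0.5854·0.0000 + 0.4146·0.0000] = 0.0000
Node d (S = 87.99): V_d = e^(−0.045)·[0.5854·0.0000 + 0.4146·21.2702] = 8.4299
Node 0 (S = 105): V_0 = e^(−0.045)·[0.5854·0.0000 + 0.4146·8.4299] = 3.3410

3.34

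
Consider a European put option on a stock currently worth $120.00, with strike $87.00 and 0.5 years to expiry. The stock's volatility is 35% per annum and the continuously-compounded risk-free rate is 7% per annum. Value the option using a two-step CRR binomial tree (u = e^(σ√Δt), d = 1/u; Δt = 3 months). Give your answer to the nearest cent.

CRR parameters: u = e^(σ√Δt) = e^(0.35·√0.25) = 1.1912, d = 1/u = 0.8395
Per-period rate: rΔt = 0.07·0.25 = 0.0175, so R = e^0.0175 = 1.0177
Risk-neutral probability p = (e^0.0175 − 0.8395)/(1.1912 − 0.8395) = 0.1782/0.3518 = 0.5065
Terminal stock prices: S_uu = 170.3, S_ud = 120, S_dd = 84.56
Terminal payoffs (K − S): max(-83.29, 0) = 0, max(-33, 0) = 0, max(2.437, 0) = 2.437
Node u (S = 142.9): V_u = e^(−0.0175)·[0.5065·0.0000 + 0.4935·0.0000] = 0.0000
Node d (S = 100.7): V_d = e^(−0.0175)·[0.5065·0.0000 + 0.4935·2.4374] = 1.1819
Node 0 (S = 120): V_0 = e^(−0.0175)·[0.5065·0.0000 + 0.4935·1.1819] = 0.5731

$0.57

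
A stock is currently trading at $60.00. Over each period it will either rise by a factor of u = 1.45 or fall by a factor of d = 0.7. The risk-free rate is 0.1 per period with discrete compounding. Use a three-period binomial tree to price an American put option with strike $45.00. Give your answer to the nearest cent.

Risk-neutral probability p = (1 + 0.1 − 0.7)/(1.45 − 0.7) = 0.4000/0.7500 = 0.5333
Terminal stock prices: S_uuu = 182.9, S_uud = 88.3, S_udd = 42.63, S_ddd = 20.58
Terminal payoffs (K − S): max(-137.9, 0) = 0, max(-43.3, 0) = 0, max(2.37, 0) = 2.37, max(24.42, 0) = 24.42
Node uu (S = 126.2): continuation = 1/1.1·[0.5333·0.0000 + 0.4667·0.0000] = 0.0000; exercise value = 0.0000 ≤ continuation, so V_uu = 0.0000
Node ud (S = 60.9): continuation = 1/1.1·[0.5333·0.0000 + 0.4667·2.3700] = 1.0055; exercise value = 0.0000 ≤ continuation, so V_ud = 1.0055
Node dd (S = 29.4): continuation = 1/1.1·[0.5333·2.3700 + 0.4667·24.4200] = 11.5091; exercise value = 15.6000 > continuation, so V_dd = 15.6000 (exercise)
Node u (S = 87): continuation = 1/1.1·[0.5333·0.0000 + 0.4667·1.0055] = 0.4266; exercise value = 0.0000 ≤ continuation, so V_u = 0.4266
Node d (S = 42): continuation = 1/1.1·[0.5333·1.0055 + 0.4667·15.6000] = 7.1057; exercise value = 3.0000 ≤ continuation, so V_d = 7.1057
Node 0 (S = 60): continuation = 1/1.1·[0.5333·0.4266 + 0.4667·7.1057] = 3.2213; exercise value = 0.0000 ≤ continuation, so V_0 = 3.2213

$3.22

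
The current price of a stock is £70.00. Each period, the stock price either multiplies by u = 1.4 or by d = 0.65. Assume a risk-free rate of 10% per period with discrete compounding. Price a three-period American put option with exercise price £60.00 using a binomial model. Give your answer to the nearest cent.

£6.71

Risk-neutral probability p = (1 + 0.1 − 0.65)/(1.4 − 0.65) = 0.4500/0.7500 = 0.6000
Terminal stock prices: S_uuu = 192.1, S_uud = 89.18, S_udd = 41.41, S_ddd = 19.22
Terminal payoffs (K − S): max(-132.1, 0) = 0, max(-29.18, 0) = 0, max(18.59, 0) = 18.59, max(40.78, 0) = 40.78
Node uu (S = 137.2): continuation = 1/1.1·[0.6000·0.0000 + 0.4000·0.0000] = 0.0000; exercise value = 0.0000 ≤ continuation, so V_uu = 0.0000
Node ud (S = 63.7): continuation = 1/1.1·[0.6000·0.0000 + 0.4000·18.5950] = 6.7618; exercise value = 0.0000 ≤ continuation, so V_ud = 6.7618
Node dd (S = 29.58): continuation = 1/1.1·[0.6000·18.5950 + 0.4000·40.7763] = 24.9705; exercise value = 30.4250 > continuation, so V_dd = 30.4250 (exercise)
Node u (S = 98): continuation = 1/1.1·[0.6000·0.0000 + 0.4000·6.7618] = 2.4588; exercise value = 0.0000 ≤ continuation, so V_u = 2.4588
Node d (S = 45.5): continuation = 1/1.1·[0.6000·6.7618 + 0.4000·30.4250] = 14.7519; exercise value = 14.5000 ≤ continuation, so V_d = 14.7519
Node 0 (S = 70): continuation = 1/1.1·[0.6000·2.4588 + 0.4000·14.7519] = 6.7055; exercise value = 0.0000 ≤ continuation, so V_0 = 6.7055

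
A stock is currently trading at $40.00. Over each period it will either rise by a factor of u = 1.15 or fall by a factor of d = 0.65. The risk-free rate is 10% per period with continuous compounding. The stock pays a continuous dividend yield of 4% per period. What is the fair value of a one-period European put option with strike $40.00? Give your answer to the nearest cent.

$2.23

Per-period risk-free factor R = e^0.1 = 1.1052; dividend-adjusted growth = e^(0.1−0.04) = 1.0618.
Risk-neutral probability p = (1.0618 − 0.65)/(1.15 − 0.65) = 0.4118/0.5000 = 0.8237
Terminal stock prices: S_u = 46, S_d = 26
Terminal payoffs (K − S): max(-6, 0) = 0, max(14, 0) = 14
Node 0 (S = 40): V_0 = e^(−0.1)·[0.8237·0.0000 + 0.1763·14.0000] = 2.2337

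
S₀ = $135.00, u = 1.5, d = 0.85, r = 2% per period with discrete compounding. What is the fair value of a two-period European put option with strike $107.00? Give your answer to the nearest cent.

$4.96

Risk-neutral probability p = (1 + 0.02 − 0.85)/(1.5 − 0.85) = 0.1700/0.6500 = 0.2615
Terminal stock prices: S_uu = 303.8, S_ud = 172.1, S_dd = 97.54
Terminal payoffs (K − S): max(-196.8, 0) = 0, max(-65.12, 0) = 0, max(9.463, 0) = 9.463
Node u (S = 202.5): V_u = 1/1.02·[0.2615·0.0000 + 0.7385·0.0000] = 0.0000
Node d (S = 114.8): V_d = 1/1.02·[0.2615·0.0000 + 0.7385·9.4625] = 6.8507
Node 0 (S = 135): V_0 = 1/1.02·[0.2615·0.0000 + 0.7385·6.8507] = 4.9598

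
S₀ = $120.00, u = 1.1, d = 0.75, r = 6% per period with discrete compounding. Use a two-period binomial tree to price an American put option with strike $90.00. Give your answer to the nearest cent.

$0.26

Risk-neutral probability p = (1 + 0.06 − 0.75)/(1.1 − 0.75) = 0.3100/0.3500 = 0.8857
Terminal stock prices: S_uu = 145.2, S_ud = 99, S_dd = 67.5
Terminal payoffs (K − S): max(-55.2, 0) = 0, max(-9, 0) = 0, max(22.5, 0) = 22.5
Node u (S = 132): continuation = 1/1.06·[0.8857·0.0000 + 0.1143·0.0000] = 0.0000; exercise value = 0.0000 ≤ continuation, so V_u = 0.0000
Node d (S = 90): continuation = 1/1.06·[0.8857·0.0000 + 0.1143·22.5000] = 2.4259; exercise value = 0.0000 ≤ continuation, so V_d = 2.4259
Node 0 (S = 120): continuation = 1/1.06·[0.8857·0.0000 + 0.1143·2.4259] = 0.2615; exercise value = 0.0000 ≤ continuation, so V_0 = 0.2615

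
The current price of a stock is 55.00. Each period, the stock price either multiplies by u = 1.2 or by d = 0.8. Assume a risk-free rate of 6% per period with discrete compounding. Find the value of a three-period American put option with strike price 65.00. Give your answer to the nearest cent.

10.00

Risk-neutral probability p = (1 + 0.06 − 0.8)/(1.2 − 0.8) = 0.2600/0.4000 = 0.6500
Terminal stock prices: S_uuu = 95.04, S_uud = 63.36, S_udd = 42.24, S_ddd = 28.16
Terminal payoffs (K − S): max(-30.04, 0) = 0, max(1.64, 0) = 1.64, max(22.76, 0) = 22.76, max(36.84, 0) = 36.84
Node uu (S = 79.2): continuation = 1/1.06·[0.6500·0.0000 + 0.3500·1.6400] = 0.5415; exercise value = 0.0000 ≤ continuation, so V_uu = 0.5415
Node ud (S = 52.8): continuation = 1/1.06·[0.6500·1.6400 + 0.3500·22.7600] = 8.5208; exercise value = 12.2000 > continuation, so V_ud = 12.2000 (exercise)
Node dd (S = 35.2): continuation = 1/1.06·[0.6500·22.7600 + 0.3500·36.8400] = 26.1208; exercise value = 29.8000 > continuation, so V_dd = 29.8000 (exercise)
Node u (S = 66): continuation = 1/1.06·[0.6500·0.5415 + 0.3500·12.2000] = 4.3604; exercise value = 0.0000 ≤ continuation, so V_u = 4.3604
Node d (S = 44): continuation = 1/1.06·[0.6500·12.2000 + 0.3500·29.8000] = 17.3208; exercise value = 21.0000 > continuation, so V_d = 21.0000 (exercise)
Node 0 (S = 55): continuation = 1/1.06·[0.6500·4.3604 + 0.3500·21.0000] = 9.6078; exercise value = 10.0000 > continuation, so V_0 = 10.0000 (exercise)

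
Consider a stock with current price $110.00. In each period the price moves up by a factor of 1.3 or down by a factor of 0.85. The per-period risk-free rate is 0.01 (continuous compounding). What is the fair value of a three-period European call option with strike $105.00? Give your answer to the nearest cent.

Risk-neutral probability p = (e^0.01 − 0.85)/(1.3 − 0.85) = 0.1601/0.4500 = 0.3557
Terminal stock prices: S_uuu = 241.7, S_uud = 158, S_udd = 103.3, S_ddd = 67.55
Terminal payoffs (S − K): max(136.7, 0) = 136.7, max(53.02, 0) = 53.02, max(-1.683, 0) = 0, max(-37.45, 0) = 0
Node uu (S = 185.9): V_uu = e^(−0.01)·[0.3557·136.6700 + 0.6443·53.0150] = 81.9448
Node ud (S = 121.5): V_ud = e^(−0.01)·[0.3557·53.0150 + 0.6443·0.0000] = 18.6681
Node dd (S = 79.47): V_dd = e^(−0.01)·[0.3557·0.0000 + 0.6443·0.0000] = 0.0000
Node u (S = 143): V_u = e^(−0.01)·[0.3557·81.9448 + 0.6443·18.6681] = 40.7638
Node d (S = 93.5): V_d = e^(−0.01)·[0.3557·18.6681 + 0.6443·0.0000] = 6.5736
Node 0 (S = 110): V_0 = e^(−0.01)·[0.3557·40.7638 + 0.6443·6.5736] = 18.5475

$18.55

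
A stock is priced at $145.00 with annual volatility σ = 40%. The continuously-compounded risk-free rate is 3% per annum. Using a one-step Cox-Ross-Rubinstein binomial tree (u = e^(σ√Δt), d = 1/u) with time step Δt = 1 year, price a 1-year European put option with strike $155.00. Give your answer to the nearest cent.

CRR parameters: u = e^(σ√Δt) = e^(0.4·√1) = 1.4918, d = 1/u = 0.6703
Per-period rate: rΔt = 0.03·1 = 0.03, so R = e^0.03 = 1.0305
Risk-neutral probability p = (e^0.03 − 0.6703)/(1.4918 − 0.6703) = 0.3601/0.8215 = 0.4384
Terminal stock prices: S_u = 216.3, S_d = 97.2
Terminal payoffs (K − S): max(-61.31, 0) = 0, max(57.8, 0) = 57.8
Node 0 (S = 145): V_0 = e^(−0.03)·[0.4384·0.0000 + 0.5616·57.8036] = 31.5040

$31.50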